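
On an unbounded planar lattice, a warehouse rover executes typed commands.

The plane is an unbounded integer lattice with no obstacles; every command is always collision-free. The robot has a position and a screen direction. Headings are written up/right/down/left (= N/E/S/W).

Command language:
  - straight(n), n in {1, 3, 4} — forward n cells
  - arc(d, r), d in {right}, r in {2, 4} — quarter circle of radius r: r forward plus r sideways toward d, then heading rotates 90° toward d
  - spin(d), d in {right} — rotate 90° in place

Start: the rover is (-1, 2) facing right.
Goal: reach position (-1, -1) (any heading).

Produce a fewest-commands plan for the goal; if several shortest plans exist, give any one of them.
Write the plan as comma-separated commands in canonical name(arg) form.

spin(right), straight(3)

from: (-1, 2) facing right
1. spin(right) → (-1, 2) facing down
2. straight(3) → (-1, -1) facing down
no 1-step plan works, so 2 is optimal.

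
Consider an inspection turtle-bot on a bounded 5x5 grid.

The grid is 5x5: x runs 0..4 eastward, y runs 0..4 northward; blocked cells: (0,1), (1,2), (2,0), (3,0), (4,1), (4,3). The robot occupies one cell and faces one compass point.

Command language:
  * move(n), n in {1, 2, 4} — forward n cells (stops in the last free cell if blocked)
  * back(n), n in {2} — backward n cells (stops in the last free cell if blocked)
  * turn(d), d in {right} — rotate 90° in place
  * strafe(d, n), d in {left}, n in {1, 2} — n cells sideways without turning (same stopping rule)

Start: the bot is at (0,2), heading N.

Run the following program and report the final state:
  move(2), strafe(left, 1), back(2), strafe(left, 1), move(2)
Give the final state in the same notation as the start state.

at (0,4), heading N

initial: at (0,2), heading N
t=1 move(2) ⇒ at (0,4), heading N
t=2 strafe(left, 1) ⇒ at (0,4), heading N
t=3 back(2) ⇒ at (0,2), heading N
t=4 strafe(left, 1) ⇒ at (0,2), heading N
t=5 move(2) ⇒ at (0,4), heading N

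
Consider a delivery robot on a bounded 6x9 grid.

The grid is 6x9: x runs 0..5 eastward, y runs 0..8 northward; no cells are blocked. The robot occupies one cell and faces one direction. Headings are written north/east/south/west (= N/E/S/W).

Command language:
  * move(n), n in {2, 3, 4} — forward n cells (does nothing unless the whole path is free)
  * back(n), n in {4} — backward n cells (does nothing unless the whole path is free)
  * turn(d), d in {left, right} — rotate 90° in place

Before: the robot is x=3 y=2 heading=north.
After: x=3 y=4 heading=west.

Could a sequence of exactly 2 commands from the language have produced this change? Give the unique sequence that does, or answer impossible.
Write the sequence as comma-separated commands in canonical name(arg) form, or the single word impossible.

key: position moved to (3,4) AND the heading swung to W — translation plus rotation needed
start: x=3 y=2 heading=north
step 1 (move(2)): x=3 y=4 heading=north
step 2 (turn(left)): x=3 y=4 heading=west
all 36 alternatives checked — unique.

move(2), turn(left)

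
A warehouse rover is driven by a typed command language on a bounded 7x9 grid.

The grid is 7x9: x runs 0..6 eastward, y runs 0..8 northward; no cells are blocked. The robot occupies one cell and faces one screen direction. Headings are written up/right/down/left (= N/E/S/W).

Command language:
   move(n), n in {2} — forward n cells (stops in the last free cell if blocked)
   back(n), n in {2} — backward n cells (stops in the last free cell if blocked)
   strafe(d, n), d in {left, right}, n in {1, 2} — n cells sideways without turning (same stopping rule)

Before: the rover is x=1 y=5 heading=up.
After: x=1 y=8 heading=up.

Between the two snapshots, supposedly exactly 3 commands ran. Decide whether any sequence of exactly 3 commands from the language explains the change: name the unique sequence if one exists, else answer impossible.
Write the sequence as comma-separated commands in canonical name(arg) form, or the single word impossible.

move(2), move(2), move(2)

key: still facing N at the end — nothing in the sequence rotates
t0: x=1 y=5 heading=up
step 1 (move(2)): x=1 y=7 heading=up
step 2 (move(2)): x=1 y=8 heading=up
step 3 (move(2)): x=1 y=8 heading=up
no rival 3-sequence matches.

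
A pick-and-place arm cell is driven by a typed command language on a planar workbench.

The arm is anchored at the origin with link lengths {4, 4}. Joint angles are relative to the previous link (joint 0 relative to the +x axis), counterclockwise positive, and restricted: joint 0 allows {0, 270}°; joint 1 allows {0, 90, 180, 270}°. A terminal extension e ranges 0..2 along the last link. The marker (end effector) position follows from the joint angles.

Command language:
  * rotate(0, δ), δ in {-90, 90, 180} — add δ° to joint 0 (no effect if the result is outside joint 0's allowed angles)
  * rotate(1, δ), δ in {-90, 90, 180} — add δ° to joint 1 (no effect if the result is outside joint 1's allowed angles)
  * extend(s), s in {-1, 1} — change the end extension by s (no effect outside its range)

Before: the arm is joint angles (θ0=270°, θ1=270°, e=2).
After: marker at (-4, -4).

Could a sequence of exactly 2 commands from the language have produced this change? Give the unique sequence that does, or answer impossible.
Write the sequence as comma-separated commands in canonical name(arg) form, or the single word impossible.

from: joint angles (θ0=270°, θ1=270°, e=2)
t=1 extend(-1) ⇒ joint angles (θ0=270°, θ1=270°, e=1)
t=2 extend(-1) ⇒ joint angles (θ0=270°, θ1=270°, e=0)
uniquely the one of 64 2-step routes that fits.

extend(-1), extend(-1)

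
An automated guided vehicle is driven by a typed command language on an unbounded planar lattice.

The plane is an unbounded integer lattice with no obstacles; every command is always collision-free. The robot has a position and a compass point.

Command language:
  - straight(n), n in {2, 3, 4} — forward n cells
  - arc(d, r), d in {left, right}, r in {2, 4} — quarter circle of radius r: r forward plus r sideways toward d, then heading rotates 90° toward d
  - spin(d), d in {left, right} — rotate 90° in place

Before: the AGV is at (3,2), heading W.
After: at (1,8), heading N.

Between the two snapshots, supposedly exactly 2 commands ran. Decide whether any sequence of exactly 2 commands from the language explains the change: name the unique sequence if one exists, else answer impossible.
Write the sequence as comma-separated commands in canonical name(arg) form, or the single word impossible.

key: running straight(4) before arc(right, 2) would end elsewhere — order is forced
start: at (3,2), heading W
[1] after arc(right, 2): at (1,4), heading N
[2] after straight(4): at (1,8), heading N
all 81 alternatives checked — unique.

arc(right, 2), straight(4)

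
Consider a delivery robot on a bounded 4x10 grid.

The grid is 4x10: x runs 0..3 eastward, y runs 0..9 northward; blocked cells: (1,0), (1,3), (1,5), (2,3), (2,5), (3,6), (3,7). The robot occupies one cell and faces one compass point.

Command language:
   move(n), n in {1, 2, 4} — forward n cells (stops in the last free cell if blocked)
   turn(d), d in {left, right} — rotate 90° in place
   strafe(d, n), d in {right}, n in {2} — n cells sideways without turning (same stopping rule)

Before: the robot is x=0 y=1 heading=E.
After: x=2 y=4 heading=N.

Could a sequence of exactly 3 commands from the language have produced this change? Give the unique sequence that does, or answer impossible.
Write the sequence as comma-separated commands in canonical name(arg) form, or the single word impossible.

checked all 3-command options: none fits.

impossible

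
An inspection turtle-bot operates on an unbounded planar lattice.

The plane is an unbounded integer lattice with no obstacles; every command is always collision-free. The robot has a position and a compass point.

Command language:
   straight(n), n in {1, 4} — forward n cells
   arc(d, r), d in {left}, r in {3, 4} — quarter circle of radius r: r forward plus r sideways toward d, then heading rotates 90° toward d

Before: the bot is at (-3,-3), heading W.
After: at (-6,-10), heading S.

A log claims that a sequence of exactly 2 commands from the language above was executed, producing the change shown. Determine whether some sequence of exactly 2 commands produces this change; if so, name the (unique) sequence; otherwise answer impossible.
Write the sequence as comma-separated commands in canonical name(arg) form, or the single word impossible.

key: position moved to (-6,-10) AND the heading swung to S — translation plus rotation needed
t0: at (-3,-3), heading W
1. arc(left, 3) → at (-6,-6), heading S
2. straight(4) → at (-6,-10), heading S
all 16 alternatives checked — unique.

arc(left, 3), straight(4)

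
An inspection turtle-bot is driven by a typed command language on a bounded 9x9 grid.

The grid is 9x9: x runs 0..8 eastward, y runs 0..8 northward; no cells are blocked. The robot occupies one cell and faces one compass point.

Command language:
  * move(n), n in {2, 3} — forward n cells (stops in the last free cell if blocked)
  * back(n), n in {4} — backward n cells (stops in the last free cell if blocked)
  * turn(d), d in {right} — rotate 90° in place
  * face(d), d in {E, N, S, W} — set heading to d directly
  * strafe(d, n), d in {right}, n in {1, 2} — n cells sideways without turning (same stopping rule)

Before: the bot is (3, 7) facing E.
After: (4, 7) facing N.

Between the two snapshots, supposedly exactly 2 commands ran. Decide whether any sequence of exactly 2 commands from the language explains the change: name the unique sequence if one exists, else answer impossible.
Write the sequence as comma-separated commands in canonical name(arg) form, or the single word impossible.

key: cell and facing (now N) both changed — the 2 commands mix motion and turning
initial: (3, 7) facing E
[1] after face(N): (3, 7) facing N
[2] after strafe(right, 1): (4, 7) facing N
all 100 alternatives checked — unique.

face(N), strafe(right, 1)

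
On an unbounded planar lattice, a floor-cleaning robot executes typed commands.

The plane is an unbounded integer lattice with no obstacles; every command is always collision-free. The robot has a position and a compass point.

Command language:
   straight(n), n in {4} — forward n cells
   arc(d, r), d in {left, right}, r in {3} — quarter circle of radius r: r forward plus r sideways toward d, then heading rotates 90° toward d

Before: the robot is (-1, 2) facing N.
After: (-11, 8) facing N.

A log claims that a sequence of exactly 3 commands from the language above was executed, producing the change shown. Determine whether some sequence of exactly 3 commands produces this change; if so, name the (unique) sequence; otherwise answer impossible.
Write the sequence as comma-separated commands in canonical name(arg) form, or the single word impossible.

arc(left, 3), straight(4), arc(right, 3)

key: still facing N at the end — net rotation zero over 3 steps
from: (-1, 2) facing N
1. arc(left, 3) → (-4, 5) facing W
2. straight(4) → (-8, 5) facing W
3. arc(right, 3) → (-11, 8) facing N
all 27 alternatives checked — unique.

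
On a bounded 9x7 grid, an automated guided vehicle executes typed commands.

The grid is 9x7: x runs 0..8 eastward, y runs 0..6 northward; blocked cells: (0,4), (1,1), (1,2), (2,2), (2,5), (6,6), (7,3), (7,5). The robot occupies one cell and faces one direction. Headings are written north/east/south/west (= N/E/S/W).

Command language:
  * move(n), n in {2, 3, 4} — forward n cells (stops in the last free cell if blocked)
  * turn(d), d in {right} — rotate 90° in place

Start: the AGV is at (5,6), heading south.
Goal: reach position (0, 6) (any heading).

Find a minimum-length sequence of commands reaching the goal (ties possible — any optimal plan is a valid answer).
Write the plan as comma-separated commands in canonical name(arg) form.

turn(right), move(3), move(3)

initial: at (5,6), heading south
[1] after turn(right): at (5,6), heading west
[2] after move(3): at (2,6), heading west
[3] after move(3): at (0,6), heading west
no 2-step plan works, so 3 is optimal.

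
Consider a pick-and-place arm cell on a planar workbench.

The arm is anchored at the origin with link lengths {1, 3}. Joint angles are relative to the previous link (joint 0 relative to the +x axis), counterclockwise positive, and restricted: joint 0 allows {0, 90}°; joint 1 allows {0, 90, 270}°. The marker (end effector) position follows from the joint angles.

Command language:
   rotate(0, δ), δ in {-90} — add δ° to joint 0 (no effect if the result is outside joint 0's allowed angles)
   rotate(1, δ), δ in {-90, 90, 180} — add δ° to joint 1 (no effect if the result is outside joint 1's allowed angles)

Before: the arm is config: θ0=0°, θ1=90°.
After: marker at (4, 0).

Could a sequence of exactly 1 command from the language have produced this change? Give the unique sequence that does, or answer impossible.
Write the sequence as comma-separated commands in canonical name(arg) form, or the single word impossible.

rotate(1, -90)

start: config: θ0=0°, θ1=90°
t=1 rotate(1, -90) ⇒ config: θ0=0°, θ1=0°
uniquely the one of 4 1-step routes that fits.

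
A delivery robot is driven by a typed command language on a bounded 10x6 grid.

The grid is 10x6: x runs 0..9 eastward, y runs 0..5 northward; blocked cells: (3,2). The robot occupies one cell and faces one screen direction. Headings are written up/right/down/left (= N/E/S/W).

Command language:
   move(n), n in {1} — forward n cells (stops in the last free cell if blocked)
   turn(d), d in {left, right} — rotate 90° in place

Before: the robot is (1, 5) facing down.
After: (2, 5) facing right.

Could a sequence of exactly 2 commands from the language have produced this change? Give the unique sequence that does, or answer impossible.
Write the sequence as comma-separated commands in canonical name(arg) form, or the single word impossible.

key: running move(1) before turn(left) would end elsewhere — order is forced
start: (1, 5) facing down
1. turn(left) → (1, 5) facing right
2. move(1) → (2, 5) facing right
no rival 2-sequence matches.

turn(left), move(1)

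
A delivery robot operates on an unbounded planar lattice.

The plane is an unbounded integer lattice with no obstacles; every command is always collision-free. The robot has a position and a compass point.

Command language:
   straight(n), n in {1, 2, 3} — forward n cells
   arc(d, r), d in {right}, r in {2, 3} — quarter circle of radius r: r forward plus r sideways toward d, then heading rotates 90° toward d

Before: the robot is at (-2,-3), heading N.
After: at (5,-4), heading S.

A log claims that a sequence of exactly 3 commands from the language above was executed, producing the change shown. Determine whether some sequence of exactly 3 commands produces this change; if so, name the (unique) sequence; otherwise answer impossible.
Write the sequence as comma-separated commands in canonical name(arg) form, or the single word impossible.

arc(right, 2), straight(2), arc(right, 3)

key: cell and facing (now S) both changed — the 3 commands mix motion and turning
from: at (-2,-3), heading N
step 1 (arc(right, 2)): at (0,-1), heading E
step 2 (straight(2)): at (2,-1), heading E
step 3 (arc(right, 3)): at (5,-4), heading S
no other 3-command option fits: unique.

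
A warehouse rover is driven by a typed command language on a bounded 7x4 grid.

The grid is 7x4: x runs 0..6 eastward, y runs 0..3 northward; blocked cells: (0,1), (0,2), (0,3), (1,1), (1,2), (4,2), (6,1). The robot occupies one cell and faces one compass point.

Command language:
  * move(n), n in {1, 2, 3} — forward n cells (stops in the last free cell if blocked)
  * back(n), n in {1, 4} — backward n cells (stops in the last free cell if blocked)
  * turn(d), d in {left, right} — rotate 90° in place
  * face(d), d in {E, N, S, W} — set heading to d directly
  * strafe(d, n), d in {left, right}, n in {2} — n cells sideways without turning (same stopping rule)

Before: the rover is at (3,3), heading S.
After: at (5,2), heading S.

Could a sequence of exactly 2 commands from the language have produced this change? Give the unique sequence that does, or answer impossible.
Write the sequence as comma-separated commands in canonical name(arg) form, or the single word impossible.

key: still facing S at the end — nothing in the sequence rotates
from: at (3,3), heading S
1. strafe(left, 2) → at (5,3), heading S
2. move(1) → at (5,2), heading S
all 169 alternatives checked — unique.

strafe(left, 2), move(1)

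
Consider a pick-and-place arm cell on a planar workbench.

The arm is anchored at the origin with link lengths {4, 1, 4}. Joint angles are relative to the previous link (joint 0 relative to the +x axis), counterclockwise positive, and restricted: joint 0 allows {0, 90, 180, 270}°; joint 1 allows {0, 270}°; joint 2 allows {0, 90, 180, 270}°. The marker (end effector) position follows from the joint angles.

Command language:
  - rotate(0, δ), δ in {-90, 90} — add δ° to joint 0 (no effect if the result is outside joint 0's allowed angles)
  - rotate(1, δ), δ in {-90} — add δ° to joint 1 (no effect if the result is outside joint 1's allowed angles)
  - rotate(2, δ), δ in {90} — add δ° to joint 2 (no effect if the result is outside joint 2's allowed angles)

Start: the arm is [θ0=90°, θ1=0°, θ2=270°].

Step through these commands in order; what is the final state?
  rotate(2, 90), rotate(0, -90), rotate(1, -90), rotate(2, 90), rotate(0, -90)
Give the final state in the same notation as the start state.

[θ0=270°, θ1=270°, θ2=90°]

initial: [θ0=90°, θ1=0°, θ2=270°]
1. rotate(2, 90) → [θ0=90°, θ1=0°, θ2=0°]
2. rotate(0, -90) → [θ0=0°, θ1=0°, θ2=0°]
3. rotate(1, -90) → [θ0=0°, θ1=270°, θ2=0°]
4. rotate(2, 90) → [θ0=0°, θ1=270°, θ2=90°]
5. rotate(0, -90) → [θ0=270°, θ1=270°, θ2=90°]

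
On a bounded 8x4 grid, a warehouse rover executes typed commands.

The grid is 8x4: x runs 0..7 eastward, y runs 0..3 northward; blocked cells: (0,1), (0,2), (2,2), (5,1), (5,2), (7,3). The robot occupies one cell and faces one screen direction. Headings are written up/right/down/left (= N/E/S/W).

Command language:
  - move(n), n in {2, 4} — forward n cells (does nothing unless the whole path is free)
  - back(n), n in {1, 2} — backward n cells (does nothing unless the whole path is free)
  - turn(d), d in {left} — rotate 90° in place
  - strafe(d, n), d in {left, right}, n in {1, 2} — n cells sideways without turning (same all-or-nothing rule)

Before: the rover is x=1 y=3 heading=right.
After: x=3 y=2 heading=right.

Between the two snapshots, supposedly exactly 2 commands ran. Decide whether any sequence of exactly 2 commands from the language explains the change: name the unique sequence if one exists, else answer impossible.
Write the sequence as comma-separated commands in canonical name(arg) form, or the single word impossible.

move(2), strafe(right, 1)

key: order matters: swapping move(2) and strafe(right, 1) lands elsewhere
initial: x=1 y=3 heading=right
1. move(2) → x=3 y=3 heading=right
2. strafe(right, 1) → x=3 y=2 heading=right
all 81 alternatives checked — unique.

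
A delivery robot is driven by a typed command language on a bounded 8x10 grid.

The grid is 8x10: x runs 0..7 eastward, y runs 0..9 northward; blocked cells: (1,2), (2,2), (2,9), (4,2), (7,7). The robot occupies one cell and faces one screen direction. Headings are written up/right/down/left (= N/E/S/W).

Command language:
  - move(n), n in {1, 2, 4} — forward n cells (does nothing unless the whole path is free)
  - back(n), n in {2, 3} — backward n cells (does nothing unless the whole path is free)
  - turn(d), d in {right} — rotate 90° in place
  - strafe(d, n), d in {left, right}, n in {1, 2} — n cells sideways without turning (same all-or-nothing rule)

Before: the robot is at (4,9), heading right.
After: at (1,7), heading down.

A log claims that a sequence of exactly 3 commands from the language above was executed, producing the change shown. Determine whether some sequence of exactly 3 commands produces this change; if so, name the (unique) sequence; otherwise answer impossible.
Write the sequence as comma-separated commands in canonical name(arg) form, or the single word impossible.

key: order matters: swapping strafe(right, 2) and turn(right) lands elsewhere
t0: at (4,9), heading right
t=1 strafe(right, 2) ⇒ at (4,7), heading right
t=2 back(3) ⇒ at (1,7), heading right
t=3 turn(right) ⇒ at (1,7), heading down
no rival 3-sequence matches.

strafe(right, 2), back(3), turn(right)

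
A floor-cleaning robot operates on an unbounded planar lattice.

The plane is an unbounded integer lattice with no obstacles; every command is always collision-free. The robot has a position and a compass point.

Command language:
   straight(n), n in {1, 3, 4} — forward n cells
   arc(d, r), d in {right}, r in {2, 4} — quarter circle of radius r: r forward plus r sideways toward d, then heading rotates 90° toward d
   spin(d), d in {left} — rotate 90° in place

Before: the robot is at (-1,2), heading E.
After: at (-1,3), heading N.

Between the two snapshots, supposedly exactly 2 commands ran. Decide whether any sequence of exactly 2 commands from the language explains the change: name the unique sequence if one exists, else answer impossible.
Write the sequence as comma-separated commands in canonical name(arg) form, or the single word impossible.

spin(left), straight(1)

key: position moved to (-1,3) AND the heading swung to N — translation plus rotation needed
begin: at (-1,2), heading E
step 1 (spin(left)): at (-1,2), heading N
step 2 (straight(1)): at (-1,3), heading N
uniquely the one of 36 2-step routes that fits.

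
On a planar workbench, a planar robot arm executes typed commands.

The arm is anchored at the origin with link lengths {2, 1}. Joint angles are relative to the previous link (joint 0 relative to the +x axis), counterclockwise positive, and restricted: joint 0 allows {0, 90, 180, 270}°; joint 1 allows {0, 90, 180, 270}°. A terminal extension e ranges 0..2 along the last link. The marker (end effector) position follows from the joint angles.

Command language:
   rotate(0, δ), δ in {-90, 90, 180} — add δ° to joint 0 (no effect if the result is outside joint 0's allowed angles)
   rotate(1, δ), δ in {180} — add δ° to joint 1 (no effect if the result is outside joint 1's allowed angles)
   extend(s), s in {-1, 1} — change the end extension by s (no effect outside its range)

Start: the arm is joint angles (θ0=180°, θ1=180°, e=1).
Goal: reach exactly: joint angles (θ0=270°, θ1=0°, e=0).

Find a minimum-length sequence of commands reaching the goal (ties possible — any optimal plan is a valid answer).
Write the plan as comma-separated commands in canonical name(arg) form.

begin: joint angles (θ0=180°, θ1=180°, e=1)
t=1 rotate(0, 90) ⇒ joint angles (θ0=270°, θ1=180°, e=1)
t=2 extend(-1) ⇒ joint angles (θ0=270°, θ1=180°, e=0)
t=3 rotate(1, 180) ⇒ joint angles (θ0=270°, θ1=0°, e=0)
no 2-step plan works, so 3 is optimal.

rotate(0, 90), extend(-1), rotate(1, 180)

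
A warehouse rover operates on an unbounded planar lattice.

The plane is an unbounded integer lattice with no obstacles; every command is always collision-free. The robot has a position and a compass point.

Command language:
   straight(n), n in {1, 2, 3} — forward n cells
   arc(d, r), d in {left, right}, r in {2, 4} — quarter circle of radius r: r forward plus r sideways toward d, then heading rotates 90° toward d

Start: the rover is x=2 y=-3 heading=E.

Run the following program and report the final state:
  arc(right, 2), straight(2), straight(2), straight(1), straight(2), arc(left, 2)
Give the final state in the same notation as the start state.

x=6 y=-14 heading=E

start: x=2 y=-3 heading=E
t=1 arc(right, 2) ⇒ x=4 y=-5 heading=S
t=2 straight(2) ⇒ x=4 y=-7 heading=S
t=3 straight(2) ⇒ x=4 y=-9 heading=S
t=4 straight(1) ⇒ x=4 y=-10 heading=S
t=5 straight(2) ⇒ x=4 y=-12 heading=S
t=6 arc(left, 2) ⇒ x=6 y=-14 heading=E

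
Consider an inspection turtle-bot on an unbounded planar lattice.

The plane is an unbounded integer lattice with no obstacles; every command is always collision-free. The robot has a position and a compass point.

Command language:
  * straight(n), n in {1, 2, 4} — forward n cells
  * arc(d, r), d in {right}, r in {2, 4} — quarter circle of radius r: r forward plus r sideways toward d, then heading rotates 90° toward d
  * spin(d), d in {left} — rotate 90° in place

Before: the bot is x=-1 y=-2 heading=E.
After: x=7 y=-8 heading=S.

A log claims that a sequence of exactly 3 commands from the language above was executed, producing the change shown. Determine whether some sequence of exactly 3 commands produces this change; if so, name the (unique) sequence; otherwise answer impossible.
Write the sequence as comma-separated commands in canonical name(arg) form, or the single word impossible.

key: cell and facing (now S) both changed — the 3 commands mix motion and turning
start: x=-1 y=-2 heading=E
step 1 (straight(4)): x=3 y=-2 heading=E
step 2 (arc(right, 4)): x=7 y=-6 heading=S
step 3 (straight(2)): x=7 y=-8 heading=S
uniquely the one of 216 3-step routes that fits.

straight(4), arc(right, 4), straight(2)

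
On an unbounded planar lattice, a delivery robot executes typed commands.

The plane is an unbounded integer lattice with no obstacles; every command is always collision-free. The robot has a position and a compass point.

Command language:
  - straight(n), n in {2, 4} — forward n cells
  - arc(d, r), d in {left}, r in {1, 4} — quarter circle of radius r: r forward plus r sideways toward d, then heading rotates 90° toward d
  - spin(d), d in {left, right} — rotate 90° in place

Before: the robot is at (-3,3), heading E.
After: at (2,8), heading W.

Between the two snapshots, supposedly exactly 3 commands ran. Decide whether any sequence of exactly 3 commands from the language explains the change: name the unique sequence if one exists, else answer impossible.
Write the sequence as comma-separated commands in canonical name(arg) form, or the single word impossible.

straight(2), arc(left, 4), arc(left, 1)

key: position moved to (2,8) AND the heading swung to W — translation plus rotation needed
from: at (-3,3), heading E
1. straight(2) → at (-1,3), heading E
2. arc(left, 4) → at (3,7), heading N
3. arc(left, 1) → at (2,8), heading W
no rival 3-sequence matches.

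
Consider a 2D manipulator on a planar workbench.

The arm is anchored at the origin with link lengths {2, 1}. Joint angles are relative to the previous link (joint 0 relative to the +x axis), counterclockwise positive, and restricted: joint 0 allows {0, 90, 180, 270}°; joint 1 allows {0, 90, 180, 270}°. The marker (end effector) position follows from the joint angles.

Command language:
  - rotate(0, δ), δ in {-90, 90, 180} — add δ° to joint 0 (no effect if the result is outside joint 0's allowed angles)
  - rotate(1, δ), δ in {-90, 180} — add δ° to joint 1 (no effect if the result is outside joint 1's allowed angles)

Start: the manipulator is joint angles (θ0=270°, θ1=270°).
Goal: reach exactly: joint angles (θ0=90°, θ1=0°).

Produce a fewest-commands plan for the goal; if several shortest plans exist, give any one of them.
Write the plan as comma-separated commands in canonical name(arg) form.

t0: joint angles (θ0=270°, θ1=270°)
t=1 rotate(0, 180) ⇒ joint angles (θ0=90°, θ1=270°)
t=2 rotate(1, 180) ⇒ joint angles (θ0=90°, θ1=90°)
t=3 rotate(1, -90) ⇒ joint angles (θ0=90°, θ1=0°)
nothing shorter than 3 reaches the goal.

rotate(0, 180), rotate(1, 180), rotate(1, -90)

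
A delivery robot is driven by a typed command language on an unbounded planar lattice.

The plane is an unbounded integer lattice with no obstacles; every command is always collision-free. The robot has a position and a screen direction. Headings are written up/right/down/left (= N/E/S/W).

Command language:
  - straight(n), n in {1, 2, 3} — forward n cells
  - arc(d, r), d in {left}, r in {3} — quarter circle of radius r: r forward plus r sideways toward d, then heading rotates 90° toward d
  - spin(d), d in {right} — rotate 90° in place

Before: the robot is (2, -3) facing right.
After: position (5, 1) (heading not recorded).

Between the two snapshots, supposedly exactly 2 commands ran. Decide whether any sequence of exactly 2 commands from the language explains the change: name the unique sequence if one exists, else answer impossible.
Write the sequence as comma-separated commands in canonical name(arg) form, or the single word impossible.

key: running straight(1) before arc(left, 3) would end elsewhere — order is forced
start: (2, -3) facing right
step 1 (arc(left, 3)): (5, 0) facing up
step 2 (straight(1)): (5, 1) facing up
no rival 2-sequence matches.

arc(left, 3), straight(1)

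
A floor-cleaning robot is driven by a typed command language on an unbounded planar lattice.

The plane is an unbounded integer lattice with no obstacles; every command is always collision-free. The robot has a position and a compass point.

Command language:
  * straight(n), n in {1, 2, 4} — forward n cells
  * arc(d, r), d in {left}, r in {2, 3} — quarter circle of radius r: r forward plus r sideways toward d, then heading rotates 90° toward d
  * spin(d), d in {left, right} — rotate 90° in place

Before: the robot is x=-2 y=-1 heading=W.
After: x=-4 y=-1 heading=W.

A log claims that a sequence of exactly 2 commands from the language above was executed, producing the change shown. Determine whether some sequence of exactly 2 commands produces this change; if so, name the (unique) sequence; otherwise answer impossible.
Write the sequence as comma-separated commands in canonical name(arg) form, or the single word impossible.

straight(1), straight(1)

key: heading stays W — no command in the sequence turns
begin: x=-2 y=-1 heading=W
step 1 (straight(1)): x=-3 y=-1 heading=W
step 2 (straight(1)): x=-4 y=-1 heading=W
uniquely the one of 49 2-step routes that fits.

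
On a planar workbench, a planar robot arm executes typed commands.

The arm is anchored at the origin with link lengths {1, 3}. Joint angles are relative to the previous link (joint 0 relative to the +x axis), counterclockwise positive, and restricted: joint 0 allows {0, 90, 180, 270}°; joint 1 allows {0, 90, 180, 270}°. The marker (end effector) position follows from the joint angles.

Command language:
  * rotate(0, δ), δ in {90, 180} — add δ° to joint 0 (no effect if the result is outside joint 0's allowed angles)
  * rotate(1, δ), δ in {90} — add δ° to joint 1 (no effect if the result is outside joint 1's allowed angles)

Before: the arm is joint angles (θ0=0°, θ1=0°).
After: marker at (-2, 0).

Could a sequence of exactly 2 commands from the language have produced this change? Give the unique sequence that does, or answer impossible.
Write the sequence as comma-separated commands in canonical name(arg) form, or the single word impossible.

t0: joint angles (θ0=0°, θ1=0°)
1. rotate(1, 90) → joint angles (θ0=0°, θ1=90°)
2. rotate(1, 90) → joint angles (θ0=0°, θ1=180°)
no other 2-command option fits: unique.

rotate(1, 90), rotate(1, 90)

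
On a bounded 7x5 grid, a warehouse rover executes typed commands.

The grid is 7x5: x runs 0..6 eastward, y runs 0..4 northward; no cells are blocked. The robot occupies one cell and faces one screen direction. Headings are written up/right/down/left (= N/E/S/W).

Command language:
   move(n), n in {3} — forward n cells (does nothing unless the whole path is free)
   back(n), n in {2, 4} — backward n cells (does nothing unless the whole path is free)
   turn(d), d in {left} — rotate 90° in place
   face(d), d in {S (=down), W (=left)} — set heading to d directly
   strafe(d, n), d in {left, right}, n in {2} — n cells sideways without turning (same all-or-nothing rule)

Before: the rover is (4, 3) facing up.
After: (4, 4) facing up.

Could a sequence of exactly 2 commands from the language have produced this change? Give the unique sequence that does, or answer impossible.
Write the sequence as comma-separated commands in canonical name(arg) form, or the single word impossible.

key: heading stays N — no command in the sequence turns
begin: (4, 3) facing up
[1] after back(2): (4, 1) facing up
[2] after move(3): (4, 4) facing up
no other 2-command option fits: unique.

back(2), move(3)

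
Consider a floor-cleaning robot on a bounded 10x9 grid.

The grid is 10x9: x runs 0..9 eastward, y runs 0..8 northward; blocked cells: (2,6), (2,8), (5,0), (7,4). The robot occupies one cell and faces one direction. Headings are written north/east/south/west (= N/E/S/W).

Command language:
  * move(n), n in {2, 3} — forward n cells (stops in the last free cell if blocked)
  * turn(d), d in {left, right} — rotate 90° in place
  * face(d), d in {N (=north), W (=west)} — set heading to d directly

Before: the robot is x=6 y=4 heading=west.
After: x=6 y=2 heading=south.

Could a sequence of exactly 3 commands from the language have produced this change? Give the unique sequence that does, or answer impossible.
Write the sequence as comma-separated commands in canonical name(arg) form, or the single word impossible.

face(W), turn(left), move(2)

key: running move(2) before face(W) would end elsewhere — order is forced
start: x=6 y=4 heading=west
[1] after face(W): x=6 y=4 heading=west
[2] after turn(left): x=6 y=4 heading=south
[3] after move(2): x=6 y=2 heading=south
no rival 3-sequence matches.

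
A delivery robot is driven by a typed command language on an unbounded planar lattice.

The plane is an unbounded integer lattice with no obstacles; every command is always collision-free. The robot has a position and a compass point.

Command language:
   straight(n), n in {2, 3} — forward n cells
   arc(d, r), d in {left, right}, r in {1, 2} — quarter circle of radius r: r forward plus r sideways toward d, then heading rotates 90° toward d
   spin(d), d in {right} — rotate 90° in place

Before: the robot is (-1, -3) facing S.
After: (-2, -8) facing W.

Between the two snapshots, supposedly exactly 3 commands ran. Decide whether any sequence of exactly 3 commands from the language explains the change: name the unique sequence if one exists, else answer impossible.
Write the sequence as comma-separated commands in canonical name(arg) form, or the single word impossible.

key: position moved to (-2,-8) AND the heading swung to W — translation plus rotation needed
initial: (-1, -3) facing S
1. straight(2) → (-1, -5) facing S
2. straight(2) → (-1, -7) facing S
3. arc(right, 1) → (-2, -8) facing W
uniquely the one of 343 3-step routes that fits.

straight(2), straight(2), arc(right, 1)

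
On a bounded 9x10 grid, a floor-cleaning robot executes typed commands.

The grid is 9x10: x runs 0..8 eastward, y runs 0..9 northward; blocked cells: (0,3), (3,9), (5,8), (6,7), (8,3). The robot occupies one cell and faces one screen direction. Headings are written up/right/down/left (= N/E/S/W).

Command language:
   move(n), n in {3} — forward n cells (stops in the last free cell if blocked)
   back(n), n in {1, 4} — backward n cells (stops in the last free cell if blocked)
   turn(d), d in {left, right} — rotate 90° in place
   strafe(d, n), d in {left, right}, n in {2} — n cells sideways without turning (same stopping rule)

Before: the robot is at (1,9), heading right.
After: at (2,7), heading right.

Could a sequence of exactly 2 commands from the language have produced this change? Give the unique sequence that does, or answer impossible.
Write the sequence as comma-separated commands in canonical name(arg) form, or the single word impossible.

key: move(3) is stopped early by the blocked cell at (3,9)
t0: at (1,9), heading right
1. move(3) → at (2,9), heading right
2. strafe(right, 2) → at (2,7), heading right
no rival 2-sequence matches.

move(3), strafe(right, 2)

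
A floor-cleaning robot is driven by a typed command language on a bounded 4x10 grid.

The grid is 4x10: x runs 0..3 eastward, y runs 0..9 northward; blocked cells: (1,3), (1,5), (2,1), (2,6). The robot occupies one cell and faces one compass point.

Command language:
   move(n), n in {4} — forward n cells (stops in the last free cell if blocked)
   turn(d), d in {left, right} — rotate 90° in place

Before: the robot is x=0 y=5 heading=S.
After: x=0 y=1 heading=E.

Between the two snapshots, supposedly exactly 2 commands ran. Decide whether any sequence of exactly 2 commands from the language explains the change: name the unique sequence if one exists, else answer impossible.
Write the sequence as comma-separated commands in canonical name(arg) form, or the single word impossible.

move(4), turn(left)

key: position moved to (0,1) AND the heading swung to E — translation plus rotation needed
start: x=0 y=5 heading=S
step 1 (move(4)): x=0 y=1 heading=S
step 2 (turn(left)): x=0 y=1 heading=E
no rival 2-sequence matches.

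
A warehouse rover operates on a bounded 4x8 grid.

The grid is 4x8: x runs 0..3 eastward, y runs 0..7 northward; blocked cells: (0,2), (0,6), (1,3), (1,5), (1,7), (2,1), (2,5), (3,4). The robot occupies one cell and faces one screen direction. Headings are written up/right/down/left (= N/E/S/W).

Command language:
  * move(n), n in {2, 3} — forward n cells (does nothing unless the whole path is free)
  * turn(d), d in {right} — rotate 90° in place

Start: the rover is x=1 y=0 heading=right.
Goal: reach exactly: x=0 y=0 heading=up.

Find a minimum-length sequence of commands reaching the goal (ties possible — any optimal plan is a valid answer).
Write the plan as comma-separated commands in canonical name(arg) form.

move(2), turn(right), turn(right), move(3), turn(right)

t0: x=1 y=0 heading=right
t=1 move(2) ⇒ x=3 y=0 heading=right
t=2 turn(right) ⇒ x=3 y=0 heading=down
t=3 turn(right) ⇒ x=3 y=0 heading=left
t=4 move(3) ⇒ x=0 y=0 heading=left
t=5 turn(right) ⇒ x=0 y=0 heading=up
nothing shorter than 5 reaches the goal.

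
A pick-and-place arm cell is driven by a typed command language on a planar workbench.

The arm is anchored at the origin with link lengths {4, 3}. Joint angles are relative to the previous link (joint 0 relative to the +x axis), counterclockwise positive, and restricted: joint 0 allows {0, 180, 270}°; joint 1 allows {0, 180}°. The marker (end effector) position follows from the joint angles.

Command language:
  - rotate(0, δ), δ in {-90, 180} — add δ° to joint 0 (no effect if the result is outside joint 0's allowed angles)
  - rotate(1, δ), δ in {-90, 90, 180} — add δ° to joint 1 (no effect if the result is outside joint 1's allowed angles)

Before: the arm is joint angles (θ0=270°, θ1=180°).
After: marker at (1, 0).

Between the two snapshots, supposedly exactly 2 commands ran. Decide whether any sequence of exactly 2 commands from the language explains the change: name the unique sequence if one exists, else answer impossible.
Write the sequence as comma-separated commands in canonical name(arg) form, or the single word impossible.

key: running rotate(0, 180) before rotate(0, -90) would end elsewhere — order is forced
from: joint angles (θ0=270°, θ1=180°)
1. rotate(0, -90) → joint angles (θ0=180°, θ1=180°)
2. rotate(0, 180) → joint angles (θ0=0°, θ1=180°)
uniquely the one of 25 2-step routes that fits.

rotate(0, -90), rotate(0, 180)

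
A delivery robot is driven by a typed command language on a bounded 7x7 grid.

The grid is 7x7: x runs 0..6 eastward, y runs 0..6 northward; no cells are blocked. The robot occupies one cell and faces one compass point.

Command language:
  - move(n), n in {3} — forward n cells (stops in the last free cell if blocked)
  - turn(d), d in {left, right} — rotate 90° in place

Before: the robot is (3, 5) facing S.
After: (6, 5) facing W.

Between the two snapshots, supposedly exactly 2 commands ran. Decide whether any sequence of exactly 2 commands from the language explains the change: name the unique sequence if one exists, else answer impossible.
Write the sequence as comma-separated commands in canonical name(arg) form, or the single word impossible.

checked all 2-command options: none fits.

impossible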